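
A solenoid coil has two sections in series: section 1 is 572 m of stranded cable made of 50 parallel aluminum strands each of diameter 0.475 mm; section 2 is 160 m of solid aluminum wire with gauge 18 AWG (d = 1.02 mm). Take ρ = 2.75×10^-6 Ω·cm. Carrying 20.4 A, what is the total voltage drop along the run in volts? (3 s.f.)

ρ = 2.75×10^-6 Ω·cm = 2.75×10^-8 Ω·m
Section 1: A_strand = π(2.3750e-04)² = 1.772e-07 m²; R₁ = ρL/(N·A_s) = (2.75×10^-8)(572)/(50×1.772e-07) = 1.775 Ω
Section 2: A = π(1.02/2 mm)² = π(5.1000e-04 m)² = 8.171e-07 m²
R₂ = (2.75×10^-8)(160)/(8.171e-07) = 5.385 Ω
R = R₁ + R₂ = 7.16 Ω
V = IR = 20.4 × 7.16 = 146 V

146 V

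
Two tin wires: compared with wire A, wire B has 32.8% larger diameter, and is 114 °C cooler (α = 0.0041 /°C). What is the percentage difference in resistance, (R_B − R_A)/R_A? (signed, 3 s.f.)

-69.8%

R ∝ ρL/d² with ρ ∝ (1+αΔT), so R_B/R_A = (1 + 32.8/100)⁻² × (1 − 0.0041×114)
= 0.567 × 0.5326 = 0.302
(R_B − R_A)/R_A = 0.302 − 1 = -69.8%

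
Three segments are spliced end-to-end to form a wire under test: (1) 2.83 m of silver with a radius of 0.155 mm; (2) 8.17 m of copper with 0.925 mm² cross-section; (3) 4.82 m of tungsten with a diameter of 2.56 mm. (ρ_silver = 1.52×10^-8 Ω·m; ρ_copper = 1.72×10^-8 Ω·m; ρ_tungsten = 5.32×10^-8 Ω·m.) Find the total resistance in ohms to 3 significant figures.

0.772 Ω

Seg 1: A = πr² = π(1.5500e-04 m)² = 7.548e-08 m²
R_1 = (1.52×10^-8)(2.83)/(7.548e-08) = 0.5699 Ω
Seg 2: A = 0.925 mm² = 9.250e-07 m²
R_2 = (1.72×10^-8)(8.17)/(9.250e-07) = 0.1519 Ω
Seg 3: A = π(d/2)² = π(1.2800e-03 m)² = 5.147e-06 m²
R_3 = (5.32×10^-8)(4.82)/(5.147e-06) = 0.04982 Ω
R_total = R_1 + R_2 + R_3 = 0.772 Ω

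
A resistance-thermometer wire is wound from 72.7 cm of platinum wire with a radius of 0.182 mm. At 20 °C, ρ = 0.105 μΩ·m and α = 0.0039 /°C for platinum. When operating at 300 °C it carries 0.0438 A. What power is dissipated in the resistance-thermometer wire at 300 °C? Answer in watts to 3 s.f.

ρ = 0.105 μΩ·m = 1.05×10^-7 Ω·m
A = πr² = π(1.8200e-04 m)² = 1.041e-07 m²
R₍20₎ = ρL/A = (1.05×10^-7)(0.727)/(1.041e-07) = 0.7336 Ω
R₍300₎ = R₍20₎(1 + αΔT) = 0.7336 × (1 + 0.0039×280) = 1.535 Ω
P = I²R = (0.0438)² × 1.535 = 0.00294 W

0.00294 W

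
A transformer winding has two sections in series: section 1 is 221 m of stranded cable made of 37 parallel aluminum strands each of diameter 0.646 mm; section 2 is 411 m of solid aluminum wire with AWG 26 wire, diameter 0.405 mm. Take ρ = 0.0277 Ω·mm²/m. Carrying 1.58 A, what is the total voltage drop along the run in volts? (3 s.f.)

140 V

ρ = 0.0277 Ω·mm²/m = 2.77×10^-8 Ω·m
Section 1: A_strand = π(3.2300e-04)² = 3.278e-07 m²; R₁ = ρL/(N·A_s) = (2.77×10^-8)(221)/(37×3.278e-07) = 0.5048 Ω
Section 2: A = π(0.405/2 mm)² = π(2.0250e-04 m)² = 1.288e-07 m²
R₂ = (2.77×10^-8)(411)/(1.288e-07) = 88.37 Ω
R = R₁ + R₂ = 88.88 Ω
V = IR = 1.58 × 88.88 = 140 V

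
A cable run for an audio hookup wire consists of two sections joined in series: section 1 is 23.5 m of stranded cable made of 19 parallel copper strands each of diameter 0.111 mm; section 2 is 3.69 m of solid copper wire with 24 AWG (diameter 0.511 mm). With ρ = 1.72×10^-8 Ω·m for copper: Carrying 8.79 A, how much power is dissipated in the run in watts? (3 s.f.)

Section 1: A_strand = π(5.5500e-05)² = 9.677e-09 m²; R₁ = ρL/(N·A_s) = (1.72×10^-8)(23.5)/(19×9.677e-09) = 2.198 Ω
Section 2: A = π(0.511/2 mm)² = π(2.5550e-04 m)² = 2.051e-07 m²
R₂ = (1.72×10^-8)(3.69)/(2.051e-07) = 0.3095 Ω
R = R₁ + R₂ = 2.508 Ω
P = I²R = (8.79)² × 2.508 = 194 W

194 W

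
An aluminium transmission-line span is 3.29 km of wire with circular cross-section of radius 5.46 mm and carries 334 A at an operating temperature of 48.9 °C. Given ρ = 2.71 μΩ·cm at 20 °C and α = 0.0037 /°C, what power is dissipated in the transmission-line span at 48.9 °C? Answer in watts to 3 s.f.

1.18×10^5 W

ρ = 2.71 μΩ·cm = 2.71×10^-8 Ω·m
A = πr² = π(5.4600e-03 m)² = 9.366e-05 m²
R₍20₎ = ρL/A = (2.71×10^-8)(3290)/(9.366e-05) = 0.952 Ω
R₍48.9₎ = R₍20₎(1 + αΔT) = 0.952 × (1 + 0.0037×28.9) = 1.054 Ω
P = I²R = (334)² × 1.054 = 1.18×10^5 W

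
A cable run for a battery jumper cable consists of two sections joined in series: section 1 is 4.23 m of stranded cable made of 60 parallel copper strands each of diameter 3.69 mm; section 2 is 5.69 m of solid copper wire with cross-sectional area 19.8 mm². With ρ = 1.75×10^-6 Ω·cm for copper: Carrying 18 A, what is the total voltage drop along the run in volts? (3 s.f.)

0.0926 V

ρ = 1.75×10^-6 Ω·cm = 1.75×10^-8 Ω·m
Section 1: A_strand = π(1.8450e-03)² = 1.069e-05 m²; R₁ = ρL/(N·A_s) = (1.75×10^-8)(4.23)/(60×1.069e-05) = 1.154×10^-4 Ω
Section 2: A = 19.8 mm² = 1.980e-05 m²
R₂ = (1.75×10^-8)(5.69)/(1.980e-05) = 0.005029 Ω
R = R₁ + R₂ = 0.005144 Ω
V = IR = 18 × 0.005144 = 0.0926 V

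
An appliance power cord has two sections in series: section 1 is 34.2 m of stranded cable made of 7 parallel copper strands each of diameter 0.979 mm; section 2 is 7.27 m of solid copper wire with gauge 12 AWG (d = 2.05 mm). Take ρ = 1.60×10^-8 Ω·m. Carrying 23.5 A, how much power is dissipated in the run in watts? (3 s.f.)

76.8 W

Section 1: A_strand = π(4.8950e-04)² = 7.528e-07 m²; R₁ = ρL/(N·A_s) = (1.60×10^-8)(34.2)/(7×7.528e-07) = 0.1038 Ω
Section 2: A = π(2.05/2 mm)² = π(1.0250e-03 m)² = 3.301e-06 m²
R₂ = (1.60×10^-8)(7.27)/(3.301e-06) = 0.03524 Ω
R = R₁ + R₂ = 0.1391 Ω
P = I²R = (23.5)² × 0.1391 = 76.8 W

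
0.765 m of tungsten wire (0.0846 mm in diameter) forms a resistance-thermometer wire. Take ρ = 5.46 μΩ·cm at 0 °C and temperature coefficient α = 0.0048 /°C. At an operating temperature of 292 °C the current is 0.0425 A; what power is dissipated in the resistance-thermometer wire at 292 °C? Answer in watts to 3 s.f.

0.0322 W

ρ = 5.46 μΩ·cm = 5.46×10^-8 Ω·m
A = π(d/2)² = π(4.2300e-05 m)² = 5.621e-09 m²
R₍0₎ = ρL/A = (5.46×10^-8)(0.765)/(5.621e-09) = 7.431 Ω
R₍292₎ = R₍0₎(1 + αΔT) = 7.431 × (1 + 0.0048×292) = 17.85 Ω
P = I²R = (0.0425)² × 17.85 = 0.0322 W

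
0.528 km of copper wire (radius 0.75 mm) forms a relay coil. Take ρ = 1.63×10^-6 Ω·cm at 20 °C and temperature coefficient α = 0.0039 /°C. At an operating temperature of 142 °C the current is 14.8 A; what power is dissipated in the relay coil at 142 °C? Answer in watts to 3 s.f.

1570 W

ρ = 1.63×10^-6 Ω·cm = 1.63×10^-8 Ω·m
A = πr² = π(7.5000e-04 m)² = 1.767e-06 m²
R₍20₎ = ρL/A = (1.63×10^-8)(528)/(1.767e-06) = 4.87 Ω
R₍142₎ = R₍20₎(1 + αΔT) = 4.87 × (1 + 0.0039×122) = 7.187 Ω
P = I²R = (14.8)² × 7.187 = 1570 W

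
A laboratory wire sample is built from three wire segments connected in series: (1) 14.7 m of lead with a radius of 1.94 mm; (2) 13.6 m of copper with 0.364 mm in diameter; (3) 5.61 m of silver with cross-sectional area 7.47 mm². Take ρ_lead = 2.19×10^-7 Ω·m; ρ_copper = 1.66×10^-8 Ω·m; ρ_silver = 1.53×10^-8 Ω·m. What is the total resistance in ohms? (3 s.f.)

Seg 1: A = πr² = π(1.9400e-03 m)² = 1.182e-05 m²
R_1 = (2.19×10^-7)(14.7)/(1.182e-05) = 0.2723 Ω
Seg 2: A = π(d/2)² = π(1.8200e-04 m)² = 1.041e-07 m²
R_2 = (1.66×10^-8)(13.6)/(1.041e-07) = 2.169 Ω
Seg 3: A = 7.47 mm² = 7.470e-06 m²
R_3 = (1.53×10^-8)(5.61)/(7.470e-06) = 0.01149 Ω
R_total = R_1 + R_2 + R_3 = 2.45 Ω

2.45 Ω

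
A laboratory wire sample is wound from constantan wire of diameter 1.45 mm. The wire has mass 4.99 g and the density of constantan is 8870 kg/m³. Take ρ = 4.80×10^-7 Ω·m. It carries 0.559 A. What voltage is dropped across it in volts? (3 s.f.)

0.0554 V

A = π(d/2)² = π(7.2500e-04 m)² = 1.6513e-06 m²
L = m/(density·A) = 0.00499/(8870×1.6513e-06) = 0.3407 m
R = ρL/A = (4.80×10^-7)(0.3407)/(1.6513e-06) = 0.09903 Ω
V = IR = 0.559 × 0.09903 = 0.0554 V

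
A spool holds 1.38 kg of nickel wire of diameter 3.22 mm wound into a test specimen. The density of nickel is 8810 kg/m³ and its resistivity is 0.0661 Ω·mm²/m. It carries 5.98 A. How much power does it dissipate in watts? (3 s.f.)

ρ = 0.0661 Ω·mm²/m = 6.61×10^-8 Ω·m
A = π(d/2)² = π(1.6100e-03 m)² = 8.1433e-06 m²
L = m/(density·A) = 1.38/(8810×8.1433e-06) = 19.24 m
R = ρL/A = (6.61×10^-8)(19.24)/(8.1433e-06) = 0.1561 Ω
P = I²R = (5.98)² × 0.1561 = 5.58 W

5.58 W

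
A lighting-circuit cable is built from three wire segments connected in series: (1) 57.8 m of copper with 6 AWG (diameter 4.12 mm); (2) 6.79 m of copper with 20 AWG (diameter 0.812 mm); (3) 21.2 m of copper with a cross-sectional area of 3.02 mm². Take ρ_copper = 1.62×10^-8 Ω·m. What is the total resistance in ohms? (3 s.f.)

0.396 Ω

Seg 1: A = π(4.12/2 mm)² = π(2.0600e-03 m)² = 1.333e-05 m²
R_1 = (1.62×10^-8)(57.8)/(1.333e-05) = 0.07024 Ω
Seg 2: A = π(0.812/2 mm)² = π(4.0600e-04 m)² = 5.178e-07 m²
R_2 = (1.62×10^-8)(6.79)/(5.178e-07) = 0.2124 Ω
Seg 3: A = 3.02 mm² = 3.020e-06 m²
R_3 = (1.62×10^-8)(21.2)/(3.020e-06) = 0.1137 Ω
R_total = R_1 + R_2 + R_3 = 0.396 Ω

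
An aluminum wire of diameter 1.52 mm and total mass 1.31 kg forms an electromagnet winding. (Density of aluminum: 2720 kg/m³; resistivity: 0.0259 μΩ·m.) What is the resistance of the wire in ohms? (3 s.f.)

ρ = 0.0259 μΩ·m = 2.59×10^-8 Ω·m
A = π(d/2)² = π(7.6000e-04 m)² = 1.8146e-06 m²
L = m/(density·A) = 1.31/(2720×1.8146e-06) = 265.4 m
R = ρL/A = (2.59×10^-8)(265.4)/(1.8146e-06) = 3.79 Ω

3.79 Ω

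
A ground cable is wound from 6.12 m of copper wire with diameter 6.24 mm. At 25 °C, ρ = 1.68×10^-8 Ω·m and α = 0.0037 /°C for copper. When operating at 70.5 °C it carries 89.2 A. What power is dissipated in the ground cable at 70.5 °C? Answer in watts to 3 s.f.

31.3 W

A = π(d/2)² = π(3.1200e-03 m)² = 3.058e-05 m²
R₍25₎ = ρL/A = (1.68×10^-8)(6.12)/(3.058e-05) = 0.003362 Ω
R₍70.5₎ = R₍25₎(1 + αΔT) = 0.003362 × (1 + 0.0037×45.5) = 0.003928 Ω
P = I²R = (89.2)² × 0.003928 = 31.3 W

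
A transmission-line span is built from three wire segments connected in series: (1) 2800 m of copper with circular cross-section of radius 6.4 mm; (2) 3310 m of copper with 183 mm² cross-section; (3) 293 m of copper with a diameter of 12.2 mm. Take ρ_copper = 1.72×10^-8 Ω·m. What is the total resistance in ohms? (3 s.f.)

0.728 Ω

Seg 1: A = πr² = π(6.4000e-03 m)² = 1.287e-04 m²
R_1 = (1.72×10^-8)(2800)/(1.287e-04) = 0.3743 Ω
Seg 2: A = 183 mm² = 1.830e-04 m²
R_2 = (1.72×10^-8)(3310)/(1.830e-04) = 0.3111 Ω
Seg 3: A = π(d/2)² = π(6.1000e-03 m)² = 1.169e-04 m²
R_3 = (1.72×10^-8)(293)/(1.169e-04) = 0.04311 Ω
R_total = R_1 + R_2 + R_3 = 0.728 Ω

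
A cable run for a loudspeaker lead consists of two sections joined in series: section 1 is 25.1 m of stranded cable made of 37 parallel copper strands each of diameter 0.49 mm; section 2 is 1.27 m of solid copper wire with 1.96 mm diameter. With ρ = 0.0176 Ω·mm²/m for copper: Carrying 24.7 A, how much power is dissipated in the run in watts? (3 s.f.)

ρ = 0.0176 Ω·mm²/m = 1.76×10^-8 Ω·m
Section 1: A_strand = π(2.4500e-04)² = 1.886e-07 m²; R₁ = ρL/(N·A_s) = (1.76×10^-8)(25.1)/(37×1.886e-07) = 0.06331 Ω
Section 2: A = π(d/2)² = π(9.8000e-04 m)² = 3.017e-06 m²
R₂ = (1.76×10^-8)(1.27)/(3.017e-06) = 0.007408 Ω
R = R₁ + R₂ = 0.07072 Ω
P = I²R = (24.7)² × 0.07072 = 43.1 W

43.1 W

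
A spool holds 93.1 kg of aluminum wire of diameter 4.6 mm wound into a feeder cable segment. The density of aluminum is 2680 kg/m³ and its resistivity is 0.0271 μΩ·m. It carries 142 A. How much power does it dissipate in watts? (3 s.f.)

ρ = 0.0271 μΩ·m = 2.71×10^-8 Ω·m
A = π(d/2)² = π(2.3000e-03 m)² = 1.6619e-05 m²
L = m/(density·A) = 93.1/(2680×1.6619e-05) = 2090 m
R = ρL/A = (2.71×10^-8)(2090)/(1.6619e-05) = 3.409 Ω
P = I²R = (142)² × 3.409 = 68700 W

68700 W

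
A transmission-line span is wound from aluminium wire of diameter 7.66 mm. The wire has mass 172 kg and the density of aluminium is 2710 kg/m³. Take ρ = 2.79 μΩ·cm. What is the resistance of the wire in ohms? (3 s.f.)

0.834 Ω

ρ = 2.79 μΩ·cm = 2.79×10^-8 Ω·m
A = π(d/2)² = π(3.8300e-03 m)² = 4.6084e-05 m²
L = m/(density·A) = 172/(2710×4.6084e-05) = 1377 m
R = ρL/A = (2.79×10^-8)(1377)/(4.6084e-05) = 0.834 Ω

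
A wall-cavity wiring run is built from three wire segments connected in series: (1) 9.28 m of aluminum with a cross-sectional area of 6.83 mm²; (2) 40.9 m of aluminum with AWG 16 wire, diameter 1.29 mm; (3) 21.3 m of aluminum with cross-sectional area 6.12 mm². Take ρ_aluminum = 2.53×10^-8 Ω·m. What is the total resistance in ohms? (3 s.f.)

0.914 Ω

Seg 1: A = 6.83 mm² = 6.830e-06 m²
R_1 = (2.53×10^-8)(9.28)/(6.830e-06) = 0.03438 Ω
Seg 2: A = π(1.29/2 mm)² = π(6.4500e-04 m)² = 1.307e-06 m²
R_2 = (2.53×10^-8)(40.9)/(1.307e-06) = 0.7917 Ω
Seg 3: A = 6.12 mm² = 6.120e-06 m²
R_3 = (2.53×10^-8)(21.3)/(6.120e-06) = 0.08805 Ω
R_total = R_1 + R_2 + R_3 = 0.914 Ω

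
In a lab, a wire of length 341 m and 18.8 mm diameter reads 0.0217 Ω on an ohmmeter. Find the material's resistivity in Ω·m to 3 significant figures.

A = π(d/2)² = π(9.4000e-03 m)² = 2.776e-04 m²
ρ = RA/L = (0.0217)(2.776e-04)/(341) = 1.77×10^-8 Ω·m

1.77×10^-8 Ω·m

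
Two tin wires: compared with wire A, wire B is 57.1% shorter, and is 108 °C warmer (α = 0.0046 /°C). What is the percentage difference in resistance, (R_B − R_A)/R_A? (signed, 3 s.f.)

R ∝ ρL/d² with ρ ∝ (1+αΔT), so R_B/R_A = (1 − 57.1/100) × (1 + 0.0046×108)
= 0.429 × 1.497 = 0.6421
(R_B − R_A)/R_A = 0.6421 − 1 = -35.8%

-35.8%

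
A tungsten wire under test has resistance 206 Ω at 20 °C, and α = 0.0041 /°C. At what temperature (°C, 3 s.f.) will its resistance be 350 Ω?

190 °C

R = R₀(1 + α(T − T₀)) ⇒ T = T₀ + (R/R₀ − 1)/α
T = 20 + (350/206 − 1)/0.0041 = 20 + (0.699)/0.0041 = 190 °C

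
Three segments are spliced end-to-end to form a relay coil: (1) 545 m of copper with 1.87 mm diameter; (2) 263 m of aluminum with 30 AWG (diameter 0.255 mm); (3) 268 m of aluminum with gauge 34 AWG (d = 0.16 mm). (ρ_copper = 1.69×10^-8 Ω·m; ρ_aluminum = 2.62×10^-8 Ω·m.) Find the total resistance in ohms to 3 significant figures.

488 Ω

Seg 1: A = π(d/2)² = π(9.3500e-04 m)² = 2.746e-06 m²
R_1 = (1.69×10^-8)(545)/(2.746e-06) = 3.354 Ω
Seg 2: A = π(0.255/2 mm)² = π(1.2750e-04 m)² = 5.107e-08 m²
R_2 = (2.62×10^-8)(263)/(5.107e-08) = 134.9 Ω
Seg 3: A = π(0.16/2 mm)² = π(8.0000e-05 m)² = 2.011e-08 m²
R_3 = (2.62×10^-8)(268)/(2.011e-08) = 349.2 Ω
R_total = R_1 + R_2 + R_3 = 488 Ω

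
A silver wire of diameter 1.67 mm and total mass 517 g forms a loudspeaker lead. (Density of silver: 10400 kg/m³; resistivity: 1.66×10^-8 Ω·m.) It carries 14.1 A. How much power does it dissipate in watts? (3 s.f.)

34.2 W

A = π(d/2)² = π(8.3500e-04 m)² = 2.1904e-06 m²
L = m/(density·A) = 0.517/(10400×2.1904e-06) = 22.7 m
R = ρL/A = (1.66×10^-8)(22.7)/(2.1904e-06) = 0.172 Ω
P = I²R = (14.1)² × 0.172 = 34.2 W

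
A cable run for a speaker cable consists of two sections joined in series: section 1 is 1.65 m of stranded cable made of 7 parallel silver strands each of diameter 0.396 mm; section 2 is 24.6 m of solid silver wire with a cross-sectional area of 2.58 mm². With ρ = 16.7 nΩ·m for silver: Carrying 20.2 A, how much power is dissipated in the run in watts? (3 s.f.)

ρ = 16.7 nΩ·m = 1.67×10^-8 Ω·m
Section 1: A_strand = π(1.9800e-04)² = 1.232e-07 m²; R₁ = ρL/(N·A_s) = (1.67×10^-8)(1.65)/(7×1.232e-07) = 0.03196 Ω
Section 2: A = 2.58 mm² = 2.580e-06 m²
R₂ = (1.67×10^-8)(24.6)/(2.580e-06) = 0.1592 Ω
R = R₁ + R₂ = 0.1912 Ω
P = I²R = (20.2)² × 0.1912 = 78.0 W

78.0 W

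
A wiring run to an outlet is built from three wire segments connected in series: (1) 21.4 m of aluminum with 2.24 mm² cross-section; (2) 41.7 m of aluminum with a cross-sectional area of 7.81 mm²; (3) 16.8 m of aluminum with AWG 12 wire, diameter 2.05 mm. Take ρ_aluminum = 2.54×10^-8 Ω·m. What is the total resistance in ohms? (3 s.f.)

Seg 1: A = 2.24 mm² = 2.240e-06 m²
R_1 = (2.54×10^-8)(21.4)/(2.240e-06) = 0.2427 Ω
Seg 2: A = 7.81 mm² = 7.810e-06 m²
R_2 = (2.54×10^-8)(41.7)/(7.810e-06) = 0.1356 Ω
Seg 3: A = π(2.05/2 mm)² = π(1.0250e-03 m)² = 3.301e-06 m²
R_3 = (2.54×10^-8)(16.8)/(3.301e-06) = 0.1293 Ω
R_total = R_1 + R_2 + R_3 = 0.508 Ω

0.508 Ω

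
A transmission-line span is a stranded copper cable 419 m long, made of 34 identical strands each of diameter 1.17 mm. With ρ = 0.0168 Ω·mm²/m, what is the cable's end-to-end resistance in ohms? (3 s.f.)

ρ = 0.0168 Ω·mm²/m = 1.68×10^-8 Ω·m
A_strand = π(5.8500e-04 m)² = 1.075e-06 m²
R_strand = ρL/A = (1.68×10^-8)(419)/(1.075e-06) = 6.547 Ω
R_total = R_strand/N = 6.547/34 = 0.193 Ω

0.193 Ω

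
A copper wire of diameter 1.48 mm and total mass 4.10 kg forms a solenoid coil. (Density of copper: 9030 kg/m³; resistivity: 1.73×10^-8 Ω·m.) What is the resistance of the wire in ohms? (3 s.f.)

A = π(d/2)² = π(7.4000e-04 m)² = 1.7203e-06 m²
L = m/(density·A) = 4.1/(9030×1.7203e-06) = 263.9 m
R = ρL/A = (1.73×10^-8)(263.9)/(1.7203e-06) = 2.65 Ω

2.65 Ω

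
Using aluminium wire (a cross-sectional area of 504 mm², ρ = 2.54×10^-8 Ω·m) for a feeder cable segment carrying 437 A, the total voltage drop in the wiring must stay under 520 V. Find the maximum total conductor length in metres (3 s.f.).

A = 504 mm² = 5.040e-04 m²
L_max = V_max·A/(1·ρI) = (520)(5.040e-04)/(2.54×10^-8×437) = 23600 m

23600 m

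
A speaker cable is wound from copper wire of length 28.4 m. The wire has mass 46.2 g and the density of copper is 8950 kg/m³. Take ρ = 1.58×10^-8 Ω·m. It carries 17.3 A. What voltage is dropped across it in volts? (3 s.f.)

A = m/(density·L) = 0.0462/(8950×28.4) = 1.8176e-07 m²
R = ρL/A = (1.58×10^-8)(28.4)/(1.8176e-07) = 2.469 Ω
V = IR = 17.3 × 2.469 = 42.7 V

42.7 V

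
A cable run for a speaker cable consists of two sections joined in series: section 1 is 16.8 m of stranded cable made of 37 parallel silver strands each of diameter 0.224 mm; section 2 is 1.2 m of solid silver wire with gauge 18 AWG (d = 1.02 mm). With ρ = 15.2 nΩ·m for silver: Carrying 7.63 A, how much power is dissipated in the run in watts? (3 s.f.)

ρ = 15.2 nΩ·m = 1.52×10^-8 Ω·m
Section 1: A_strand = π(1.1200e-04)² = 3.941e-08 m²; R₁ = ρL/(N·A_s) = (1.52×10^-8)(16.8)/(37×3.941e-08) = 0.1751 Ω
Section 2: A = π(1.02/2 mm)² = π(5.1000e-04 m)² = 8.171e-07 m²
R₂ = (1.52×10^-8)(1.2)/(8.171e-07) = 0.02232 Ω
R = R₁ + R₂ = 0.1975 Ω
P = I²R = (7.63)² × 0.1975 = 11.5 W

11.5 W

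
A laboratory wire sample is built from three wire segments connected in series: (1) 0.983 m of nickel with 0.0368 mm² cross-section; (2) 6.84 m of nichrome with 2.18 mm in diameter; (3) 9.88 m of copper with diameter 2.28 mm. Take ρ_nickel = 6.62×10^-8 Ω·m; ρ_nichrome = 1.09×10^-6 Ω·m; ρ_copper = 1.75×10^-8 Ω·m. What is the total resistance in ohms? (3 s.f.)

3.81 Ω

Seg 1: A = 0.0368 mm² = 3.680e-08 m²
R_1 = (6.62×10^-8)(0.983)/(3.680e-08) = 1.768 Ω
Seg 2: A = π(d/2)² = π(1.0900e-03 m)² = 3.733e-06 m²
R_2 = (1.09×10^-6)(6.84)/(3.733e-06) = 1.997 Ω
Seg 3: A = π(d/2)² = π(1.1400e-03 m)² = 4.083e-06 m²
R_3 = (1.75×10^-8)(9.88)/(4.083e-06) = 0.04235 Ω
R_total = R_1 + R_2 + R_3 = 3.81 Ω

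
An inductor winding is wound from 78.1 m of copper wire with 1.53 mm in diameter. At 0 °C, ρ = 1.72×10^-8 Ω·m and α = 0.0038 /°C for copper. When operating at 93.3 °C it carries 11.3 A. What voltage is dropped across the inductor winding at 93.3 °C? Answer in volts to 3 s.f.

11.2 V

A = π(d/2)² = π(7.6500e-04 m)² = 1.839e-06 m²
R₍0₎ = ρL/A = (1.72×10^-8)(78.1)/(1.839e-06) = 0.7306 Ω
R₍93.3₎ = R₍0₎(1 + αΔT) = 0.7306 × (1 + 0.0038×93.3) = 0.9897 Ω
V = IR = 11.3 × 0.9897 = 11.2 V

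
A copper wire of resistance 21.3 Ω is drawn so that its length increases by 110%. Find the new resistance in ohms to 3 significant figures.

k = 1 + 110/100 = 2.1; volume constant ⇒ A' = A/k, so R' = k²R.
R' = 4.41 × 21.3 = 93.9 Ω

93.9 Ω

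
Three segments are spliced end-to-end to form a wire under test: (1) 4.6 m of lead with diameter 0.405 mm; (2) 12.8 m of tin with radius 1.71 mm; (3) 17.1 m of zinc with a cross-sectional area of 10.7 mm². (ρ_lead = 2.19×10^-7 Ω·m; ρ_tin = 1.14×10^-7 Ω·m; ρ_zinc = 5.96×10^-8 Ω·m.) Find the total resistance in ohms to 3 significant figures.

8.07 Ω

Seg 1: A = π(d/2)² = π(2.0250e-04 m)² = 1.288e-07 m²
R_1 = (2.19×10^-7)(4.6)/(1.288e-07) = 7.82 Ω
Seg 2: A = πr² = π(1.7100e-03 m)² = 9.186e-06 m²
R_2 = (1.14×10^-7)(12.8)/(9.186e-06) = 0.1588 Ω
Seg 3: A = 10.7 mm² = 1.070e-05 m²
R_3 = (5.96×10^-8)(17.1)/(1.070e-05) = 0.09525 Ω
R_total = R_1 + R_2 + R_3 = 8.07 Ω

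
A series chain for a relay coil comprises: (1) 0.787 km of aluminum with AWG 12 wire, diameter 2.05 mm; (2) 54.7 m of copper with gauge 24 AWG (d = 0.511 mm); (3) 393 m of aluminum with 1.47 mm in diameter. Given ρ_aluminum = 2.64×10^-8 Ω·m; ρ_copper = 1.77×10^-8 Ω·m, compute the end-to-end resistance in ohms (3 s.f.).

17.1 Ω

Seg 1: A = π(2.05/2 mm)² = π(1.0250e-03 m)² = 3.301e-06 m²
R_1 = (2.64×10^-8)(787)/(3.301e-06) = 6.295 Ω
Seg 2: A = π(0.511/2 mm)² = π(2.5550e-04 m)² = 2.051e-07 m²
R_2 = (1.77×10^-8)(54.7)/(2.051e-07) = 4.721 Ω
Seg 3: A = π(d/2)² = π(7.3500e-04 m)² = 1.697e-06 m²
R_3 = (2.64×10^-8)(393)/(1.697e-06) = 6.113 Ω
R_total = R_1 + R_2 + R_3 = 17.1 Ω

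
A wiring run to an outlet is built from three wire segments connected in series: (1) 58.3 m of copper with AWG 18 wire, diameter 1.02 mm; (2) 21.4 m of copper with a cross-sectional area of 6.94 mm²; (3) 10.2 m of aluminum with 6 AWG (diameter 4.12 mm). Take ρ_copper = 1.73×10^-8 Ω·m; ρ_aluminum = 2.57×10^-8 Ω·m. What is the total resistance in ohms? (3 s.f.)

Seg 1: A = π(1.02/2 mm)² = π(5.1000e-04 m)² = 8.171e-07 m²
R_1 = (1.73×10^-8)(58.3)/(8.171e-07) = 1.234 Ω
Seg 2: A = 6.94 mm² = 6.940e-06 m²
R_2 = (1.73×10^-8)(21.4)/(6.940e-06) = 0.05335 Ω
Seg 3: A = π(4.12/2 mm)² = π(2.0600e-03 m)² = 1.333e-05 m²
R_3 = (2.57×10^-8)(10.2)/(1.333e-05) = 0.01966 Ω
R_total = R_1 + R_2 + R_3 = 1.31 Ω

1.31 Ω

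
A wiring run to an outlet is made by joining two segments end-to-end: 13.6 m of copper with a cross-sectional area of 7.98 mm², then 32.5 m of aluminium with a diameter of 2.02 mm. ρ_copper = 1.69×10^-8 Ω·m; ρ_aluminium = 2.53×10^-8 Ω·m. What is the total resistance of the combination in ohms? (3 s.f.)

Segment 1: A = 7.98 mm² = 7.980e-06 m²
R₁ = ρL/A = (1.69×10^-8)(13.6)/(7.980e-06) = 0.0288 Ω
Segment 2: A = π(d/2)² = π(1.0100e-03 m)² = 3.205e-06 m²
R₂ = (2.53×10^-8)(32.5)/(3.205e-06) = 0.2566 Ω
R = R₁ + R₂ = 0.285 Ω

0.285 Ω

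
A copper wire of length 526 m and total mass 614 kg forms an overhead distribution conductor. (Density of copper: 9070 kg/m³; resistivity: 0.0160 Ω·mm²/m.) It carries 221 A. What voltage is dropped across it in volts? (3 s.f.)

14.5 V

ρ = 0.0160 Ω·mm²/m = 1.60×10^-8 Ω·m
A = m/(density·L) = 614/(9070×526) = 1.2870e-04 m²
R = ρL/A = (1.60×10^-8)(526)/(1.2870e-04) = 0.06539 Ω
V = IR = 221 × 0.06539 = 14.5 V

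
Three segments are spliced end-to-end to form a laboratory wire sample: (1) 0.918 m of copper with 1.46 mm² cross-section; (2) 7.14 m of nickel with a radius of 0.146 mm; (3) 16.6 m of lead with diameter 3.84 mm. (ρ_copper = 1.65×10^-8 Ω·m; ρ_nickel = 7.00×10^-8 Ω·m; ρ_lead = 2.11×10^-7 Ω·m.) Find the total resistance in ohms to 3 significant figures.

Seg 1: A = 1.46 mm² = 1.460e-06 m²
R_1 = (1.65×10^-8)(0.918)/(1.460e-06) = 0.01037 Ω
Seg 2: A = πr² = π(1.4600e-04 m)² = 6.697e-08 m²
R_2 = (7.00×10^-8)(7.14)/(6.697e-08) = 7.463 Ω
Seg 3: A = π(d/2)² = π(1.9200e-03 m)² = 1.158e-05 m²
R_3 = (2.11×10^-7)(16.6)/(1.158e-05) = 0.3024 Ω
R_total = R_1 + R_2 + R_3 = 7.78 Ω

7.78 Ω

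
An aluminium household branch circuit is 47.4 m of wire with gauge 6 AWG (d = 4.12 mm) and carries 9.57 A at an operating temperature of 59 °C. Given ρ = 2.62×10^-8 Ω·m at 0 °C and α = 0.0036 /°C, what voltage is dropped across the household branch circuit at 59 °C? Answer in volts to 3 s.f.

A = π(4.12/2 mm)² = π(2.0600e-03 m)² = 1.333e-05 m²
R₍0₎ = ρL/A = (2.62×10^-8)(47.4)/(1.333e-05) = 0.09315 Ω
R₍59₎ = R₍0₎(1 + αΔT) = 0.09315 × (1 + 0.0036×59) = 0.1129 Ω
V = IR = 9.57 × 0.1129 = 1.08 V

1.08 V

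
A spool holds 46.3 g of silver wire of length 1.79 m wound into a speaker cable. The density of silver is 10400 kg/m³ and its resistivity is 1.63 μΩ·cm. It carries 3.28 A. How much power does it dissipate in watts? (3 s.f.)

ρ = 1.63 μΩ·cm = 1.63×10^-8 Ω·m
A = m/(density·L) = 0.0463/(10400×1.79) = 2.4871e-06 m²
R = ρL/A = (1.63×10^-8)(1.79)/(2.4871e-06) = 0.01173 Ω
P = I²R = (3.28)² × 0.01173 = 0.126 W

0.126 W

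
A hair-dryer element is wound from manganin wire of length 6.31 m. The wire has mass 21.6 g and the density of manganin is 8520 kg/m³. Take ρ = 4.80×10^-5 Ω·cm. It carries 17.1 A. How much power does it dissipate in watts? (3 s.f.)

2200 W

ρ = 4.80×10^-5 Ω·cm = 4.80×10^-7 Ω·m
A = m/(density·L) = 0.0216/(8520×6.31) = 4.0178e-07 m²
R = ρL/A = (4.80×10^-7)(6.31)/(4.0178e-07) = 7.539 Ω
P = I²R = (17.1)² × 7.539 = 2200 W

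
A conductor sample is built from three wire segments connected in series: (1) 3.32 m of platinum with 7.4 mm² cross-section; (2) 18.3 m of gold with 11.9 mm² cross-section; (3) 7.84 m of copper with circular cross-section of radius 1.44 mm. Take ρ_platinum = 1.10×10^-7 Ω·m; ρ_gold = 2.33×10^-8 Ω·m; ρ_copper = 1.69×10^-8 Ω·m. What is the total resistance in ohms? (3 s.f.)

0.106 Ω

Seg 1: A = 7.4 mm² = 7.400e-06 m²
R_1 = (1.10×10^-7)(3.32)/(7.400e-06) = 0.04935 Ω
Seg 2: A = 11.9 mm² = 1.190e-05 m²
R_2 = (2.33×10^-8)(18.3)/(1.190e-05) = 0.03583 Ω
Seg 3: A = πr² = π(1.4400e-03 m)² = 6.514e-06 m²
R_3 = (1.69×10^-8)(7.84)/(6.514e-06) = 0.02034 Ω
R_total = R_1 + R_2 + R_3 = 0.106 Ω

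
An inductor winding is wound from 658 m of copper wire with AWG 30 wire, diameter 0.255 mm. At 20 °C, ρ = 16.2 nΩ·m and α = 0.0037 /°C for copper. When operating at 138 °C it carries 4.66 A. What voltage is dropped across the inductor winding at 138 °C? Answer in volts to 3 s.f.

ρ = 16.2 nΩ·m = 1.62×10^-8 Ω·m
A = π(0.255/2 mm)² = π(1.2750e-04 m)² = 5.107e-08 m²
R₍20₎ = ρL/A = (1.62×10^-8)(658)/(5.107e-08) = 208.7 Ω
R₍138₎ = R₍20₎(1 + αΔT) = 208.7 × (1 + 0.0037×118) = 299.9 Ω
V = IR = 4.66 × 299.9 = 1400 V

1400 V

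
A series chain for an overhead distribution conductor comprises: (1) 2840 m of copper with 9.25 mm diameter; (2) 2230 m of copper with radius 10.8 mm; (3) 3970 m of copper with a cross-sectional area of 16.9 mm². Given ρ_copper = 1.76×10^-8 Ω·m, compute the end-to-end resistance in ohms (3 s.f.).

Seg 1: A = π(d/2)² = π(4.6250e-03 m)² = 6.720e-05 m²
R_1 = (1.76×10^-8)(2840)/(6.720e-05) = 0.7438 Ω
Seg 2: A = πr² = π(1.0800e-02 m)² = 3.664e-04 m²
R_2 = (1.76×10^-8)(2230)/(3.664e-04) = 0.1071 Ω
Seg 3: A = 16.9 mm² = 1.690e-05 m²
R_3 = (1.76×10^-8)(3970)/(1.690e-05) = 4.134 Ω
R_total = R_1 + R_2 + R_3 = 4.99 Ω

4.99 Ω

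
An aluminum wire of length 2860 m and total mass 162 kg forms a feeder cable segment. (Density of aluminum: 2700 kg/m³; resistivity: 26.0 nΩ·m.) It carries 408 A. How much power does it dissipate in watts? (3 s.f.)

5.90×10^5 W

ρ = 26.0 nΩ·m = 2.60×10^-8 Ω·m
A = m/(density·L) = 162/(2700×2860) = 2.0979e-05 m²
R = ρL/A = (2.60×10^-8)(2860)/(2.0979e-05) = 3.544 Ω
P = I²R = (408)² × 3.544 = 5.90×10^5 W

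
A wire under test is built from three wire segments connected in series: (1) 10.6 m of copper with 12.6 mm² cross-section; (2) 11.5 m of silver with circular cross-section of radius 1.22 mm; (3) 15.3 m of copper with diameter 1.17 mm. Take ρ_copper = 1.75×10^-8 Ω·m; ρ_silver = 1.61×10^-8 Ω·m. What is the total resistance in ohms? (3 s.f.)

Seg 1: A = 12.6 mm² = 1.260e-05 m²
R_1 = (1.75×10^-8)(10.6)/(1.260e-05) = 0.01472 Ω
Seg 2: A = πr² = π(1.2200e-03 m)² = 4.676e-06 m²
R_2 = (1.61×10^-8)(11.5)/(4.676e-06) = 0.0396 Ω
Seg 3: A = π(d/2)² = π(5.8500e-04 m)² = 1.075e-06 m²
R_3 = (1.75×10^-8)(15.3)/(1.075e-06) = 0.249 Ω
R_total = R_1 + R_2 + R_3 = 0.303 Ω

0.303 Ω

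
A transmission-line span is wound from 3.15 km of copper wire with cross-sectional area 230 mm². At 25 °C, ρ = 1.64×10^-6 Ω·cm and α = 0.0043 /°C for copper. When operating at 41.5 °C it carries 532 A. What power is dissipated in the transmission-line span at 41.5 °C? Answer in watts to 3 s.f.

68100 W

ρ = 1.64×10^-6 Ω·cm = 1.64×10^-8 Ω·m
A = 230 mm² = 2.300e-04 m²
R₍25₎ = ρL/A = (1.64×10^-8)(3150)/(2.300e-04) = 0.2246 Ω
R₍41.5₎ = R₍25₎(1 + αΔT) = 0.2246 × (1 + 0.0043×16.5) = 0.2405 Ω
P = I²R = (532)² × 0.2405 = 68100 W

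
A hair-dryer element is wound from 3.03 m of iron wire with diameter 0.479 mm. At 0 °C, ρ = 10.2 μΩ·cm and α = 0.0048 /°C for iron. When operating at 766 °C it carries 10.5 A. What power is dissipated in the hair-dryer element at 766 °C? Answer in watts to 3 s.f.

ρ = 10.2 μΩ·cm = 1.02×10^-7 Ω·m
A = π(d/2)² = π(2.3950e-04 m)² = 1.802e-07 m²
R₍0₎ = ρL/A = (1.02×10^-7)(3.03)/(1.802e-07) = 1.715 Ω
R₍766₎ = R₍0₎(1 + αΔT) = 1.715 × (1 + 0.0048×766) = 8.021 Ω
P = I²R = (10.5)² × 8.021 = 884 W

884 W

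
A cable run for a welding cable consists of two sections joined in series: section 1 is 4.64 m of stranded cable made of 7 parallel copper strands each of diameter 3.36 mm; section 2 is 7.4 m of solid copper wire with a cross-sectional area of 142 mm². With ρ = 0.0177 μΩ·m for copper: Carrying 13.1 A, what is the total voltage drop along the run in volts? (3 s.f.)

ρ = 0.0177 μΩ·m = 1.77×10^-8 Ω·m
Section 1: A_strand = π(1.6800e-03)² = 8.867e-06 m²; R₁ = ρL/(N·A_s) = (1.77×10^-8)(4.64)/(7×8.867e-06) = 0.001323 Ω
Section 2: A = 142 mm² = 1.420e-04 m²
R₂ = (1.77×10^-8)(7.4)/(1.420e-04) = 9.224×10^-4 Ω
R = R₁ + R₂ = 0.002246 Ω
V = IR = 13.1 × 0.002246 = 0.0294 V

0.0294 V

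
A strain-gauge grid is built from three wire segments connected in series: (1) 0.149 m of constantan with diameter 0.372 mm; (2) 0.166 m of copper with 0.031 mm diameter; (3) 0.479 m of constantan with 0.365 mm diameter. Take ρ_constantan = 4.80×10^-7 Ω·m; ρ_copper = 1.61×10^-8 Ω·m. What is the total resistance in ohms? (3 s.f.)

Seg 1: A = π(d/2)² = π(1.8600e-04 m)² = 1.087e-07 m²
R_1 = (4.80×10^-7)(0.149)/(1.087e-07) = 0.658 Ω
Seg 2: A = π(d/2)² = π(1.5500e-05 m)² = 7.548e-10 m²
R_2 = (1.61×10^-8)(0.166)/(7.548e-10) = 3.541 Ω
Seg 3: A = π(d/2)² = π(1.8250e-04 m)² = 1.046e-07 m²
R_3 = (4.80×10^-7)(0.479)/(1.046e-07) = 2.197 Ω
R_total = R_1 + R_2 + R_3 = 6.40 Ω

6.40 Ω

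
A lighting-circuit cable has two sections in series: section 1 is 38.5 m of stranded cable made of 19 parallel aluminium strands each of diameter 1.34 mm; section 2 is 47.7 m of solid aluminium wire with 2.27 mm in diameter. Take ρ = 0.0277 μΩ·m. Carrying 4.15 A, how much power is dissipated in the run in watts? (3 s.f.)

6.31 W

ρ = 0.0277 μΩ·m = 2.77×10^-8 Ω·m
Section 1: A_strand = π(6.7000e-04)² = 1.410e-06 m²; R₁ = ρL/(N·A_s) = (2.77×10^-8)(38.5)/(19×1.410e-06) = 0.0398 Ω
Section 2: A = π(d/2)² = π(1.1350e-03 m)² = 4.047e-06 m²
R₂ = (2.77×10^-8)(47.7)/(4.047e-06) = 0.3265 Ω
R = R₁ + R₂ = 0.3663 Ω
P = I²R = (4.15)² × 0.3663 = 6.31 W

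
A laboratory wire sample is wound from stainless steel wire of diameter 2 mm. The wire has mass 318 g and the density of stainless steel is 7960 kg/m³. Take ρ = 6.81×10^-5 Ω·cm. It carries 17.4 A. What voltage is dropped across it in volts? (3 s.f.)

48.0 V

ρ = 6.81×10^-5 Ω·cm = 6.81×10^-7 Ω·m
A = π(d/2)² = π(1.0000e-03 m)² = 3.1416e-06 m²
L = m/(density·A) = 0.318/(7960×3.1416e-06) = 12.72 m
R = ρL/A = (6.81×10^-7)(12.72)/(3.1416e-06) = 2.757 Ω
V = IR = 17.4 × 2.757 = 48.0 V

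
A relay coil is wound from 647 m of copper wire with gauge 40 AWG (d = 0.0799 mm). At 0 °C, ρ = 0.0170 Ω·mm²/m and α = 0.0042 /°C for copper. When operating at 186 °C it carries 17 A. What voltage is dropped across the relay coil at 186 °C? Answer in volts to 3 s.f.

ρ = 0.0170 Ω·mm²/m = 1.70×10^-8 Ω·m
A = π(0.0799/2 mm)² = π(3.9950e-05 m)² = 5.014e-09 m²
R₍0₎ = ρL/A = (1.70×10^-8)(647)/(5.014e-09) = 2194 Ω
R₍186₎ = R₍0₎(1 + αΔT) = 2194 × (1 + 0.0042×186) = 3907 Ω
V = IR = 17 × 3907 = 66400 V

66400 V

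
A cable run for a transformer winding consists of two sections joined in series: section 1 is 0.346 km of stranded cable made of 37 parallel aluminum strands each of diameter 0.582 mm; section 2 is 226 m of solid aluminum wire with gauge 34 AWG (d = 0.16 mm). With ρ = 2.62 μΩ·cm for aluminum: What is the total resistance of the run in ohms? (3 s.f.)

295 Ω

ρ = 2.62 μΩ·cm = 2.62×10^-8 Ω·m
Section 1: A_strand = π(2.9100e-04)² = 2.660e-07 m²; R₁ = ρL/(N·A_s) = (2.62×10^-8)(346)/(37×2.660e-07) = 0.921 Ω
Section 2: A = π(0.16/2 mm)² = π(8.0000e-05 m)² = 2.011e-08 m²
R₂ = (2.62×10^-8)(226)/(2.011e-08) = 294.5 Ω
R = R₁ + R₂ = 295 Ω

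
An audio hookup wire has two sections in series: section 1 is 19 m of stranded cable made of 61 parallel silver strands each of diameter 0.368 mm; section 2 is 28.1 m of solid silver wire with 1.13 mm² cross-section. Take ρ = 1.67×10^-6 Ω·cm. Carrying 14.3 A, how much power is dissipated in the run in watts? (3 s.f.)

ρ = 1.67×10^-6 Ω·cm = 1.67×10^-8 Ω·m
Section 1: A_strand = π(1.8400e-04)² = 1.064e-07 m²; R₁ = ρL/(N·A_s) = (1.67×10^-8)(19)/(61×1.064e-07) = 0.04891 Ω
Section 2: A = 1.13 mm² = 1.130e-06 m²
R₂ = (1.67×10^-8)(28.1)/(1.130e-06) = 0.4153 Ω
R = R₁ + R₂ = 0.4642 Ω
P = I²R = (14.3)² × 0.4642 = 94.9 W

94.9 W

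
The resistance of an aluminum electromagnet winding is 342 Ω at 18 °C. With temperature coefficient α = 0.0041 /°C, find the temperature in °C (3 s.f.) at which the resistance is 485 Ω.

R = R₀(1 + α(T − T₀)) ⇒ T = T₀ + (R/R₀ − 1)/α
T = 18 + (485/342 − 1)/0.0041 = 18 + (0.4181)/0.0041 = 120 °C

120 °C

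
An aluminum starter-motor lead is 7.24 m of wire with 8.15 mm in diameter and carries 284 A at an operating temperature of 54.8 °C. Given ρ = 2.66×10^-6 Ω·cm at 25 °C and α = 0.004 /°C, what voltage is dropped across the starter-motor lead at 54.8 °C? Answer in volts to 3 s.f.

1.17 V

ρ = 2.66×10^-6 Ω·cm = 2.66×10^-8 Ω·m
A = π(d/2)² = π(4.0750e-03 m)² = 5.217e-05 m²
R₍25₎ = ρL/A = (2.66×10^-8)(7.24)/(5.217e-05) = 0.003692 Ω
R₍54.8₎ = R₍25₎(1 + αΔT) = 0.003692 × (1 + 0.004×29.8) = 0.004132 Ω
V = IR = 284 × 0.004132 = 1.17 V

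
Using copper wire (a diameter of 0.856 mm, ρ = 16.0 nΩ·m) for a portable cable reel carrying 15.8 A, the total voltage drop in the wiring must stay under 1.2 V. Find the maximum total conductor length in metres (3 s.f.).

ρ = 16.0 nΩ·m = 1.60×10^-8 Ω·m
A = π(d/2)² = π(4.2800e-04 m)² = 5.755e-07 m²
L_max = V_max·A/(1·ρI) = (1.2)(5.755e-07)/(1.60×10^-8×15.8) = 2.73 m

2.73 m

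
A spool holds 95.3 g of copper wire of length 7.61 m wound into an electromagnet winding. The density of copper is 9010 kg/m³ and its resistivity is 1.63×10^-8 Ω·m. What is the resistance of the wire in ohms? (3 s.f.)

A = m/(density·L) = 0.0953/(9010×7.61) = 1.3899e-06 m²
R = ρL/A = (1.63×10^-8)(7.61)/(1.3899e-06) = 0.0892 Ω

0.0892 Ω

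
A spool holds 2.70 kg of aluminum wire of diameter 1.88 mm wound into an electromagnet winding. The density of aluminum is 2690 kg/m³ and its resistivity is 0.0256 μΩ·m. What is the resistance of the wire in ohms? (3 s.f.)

ρ = 0.0256 μΩ·m = 2.56×10^-8 Ω·m
A = π(d/2)² = π(9.4000e-04 m)² = 2.7759e-06 m²
L = m/(density·A) = 2.7/(2690×2.7759e-06) = 361.6 m
R = ρL/A = (2.56×10^-8)(361.6)/(2.7759e-06) = 3.33 Ω

3.33 Ω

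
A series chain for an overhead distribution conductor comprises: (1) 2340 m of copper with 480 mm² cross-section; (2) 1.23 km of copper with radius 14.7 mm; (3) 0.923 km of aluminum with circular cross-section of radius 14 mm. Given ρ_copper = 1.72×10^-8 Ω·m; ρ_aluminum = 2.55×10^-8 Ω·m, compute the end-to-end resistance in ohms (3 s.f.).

0.153 Ω

Seg 1: A = 480 mm² = 4.800e-04 m²
R_1 = (1.72×10^-8)(2340)/(4.800e-04) = 0.08385 Ω
Seg 2: A = πr² = π(1.4700e-02 m)² = 6.789e-04 m²
R_2 = (1.72×10^-8)(1230)/(6.789e-04) = 0.03116 Ω
Seg 3: A = πr² = π(1.4000e-02 m)² = 6.158e-04 m²
R_3 = (2.55×10^-8)(923)/(6.158e-04) = 0.03822 Ω
R_total = R_1 + R_2 + R_3 = 0.153 Ω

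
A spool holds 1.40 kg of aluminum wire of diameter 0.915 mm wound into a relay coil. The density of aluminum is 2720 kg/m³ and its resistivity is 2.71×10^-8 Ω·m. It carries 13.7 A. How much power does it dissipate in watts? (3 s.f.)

6050 W

A = π(d/2)² = π(4.5750e-04 m)² = 6.5755e-07 m²
L = m/(density·A) = 1.4/(2720×6.5755e-07) = 782.8 m
R = ρL/A = (2.71×10^-8)(782.8)/(6.5755e-07) = 32.26 Ω
P = I²R = (13.7)² × 32.26 = 6050 W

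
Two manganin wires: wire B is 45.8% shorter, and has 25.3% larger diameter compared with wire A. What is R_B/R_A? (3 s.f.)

0.345

R ∝ L/d², so R_B/R_A = (1 − 45.8/100) × (1 + 25.3/100)⁻²
= 0.542 × 0.6369 = 0.345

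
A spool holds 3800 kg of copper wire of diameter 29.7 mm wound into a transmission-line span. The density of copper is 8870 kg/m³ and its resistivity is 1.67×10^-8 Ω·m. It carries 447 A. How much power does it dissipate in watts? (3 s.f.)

2980 W

A = π(d/2)² = π(1.4850e-02 m)² = 6.9279e-04 m²
L = m/(density·A) = 3800/(8870×6.9279e-04) = 618.4 m
R = ρL/A = (1.67×10^-8)(618.4)/(6.9279e-04) = 0.01491 Ω
P = I²R = (447)² × 0.01491 = 2980 W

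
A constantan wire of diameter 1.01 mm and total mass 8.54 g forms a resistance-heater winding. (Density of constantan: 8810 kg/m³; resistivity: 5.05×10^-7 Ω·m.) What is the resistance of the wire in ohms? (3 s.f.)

0.763 Ω

A = π(d/2)² = π(5.0500e-04 m)² = 8.0118e-07 m²
L = m/(density·A) = 0.00854/(8810×8.0118e-07) = 1.21 m
R = ρL/A = (5.05×10^-7)(1.21)/(8.0118e-07) = 0.763 Ω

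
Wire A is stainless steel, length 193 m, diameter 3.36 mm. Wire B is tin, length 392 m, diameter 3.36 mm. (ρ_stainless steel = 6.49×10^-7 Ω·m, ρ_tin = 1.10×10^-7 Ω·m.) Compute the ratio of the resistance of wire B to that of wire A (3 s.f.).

0.344

R ∝ ρL/d², so R_B/R_A = (ρ_B/ρ_A) × (L_B/L_A)
= (1.10×10^-7/6.49×10^-7) × (392/193) = 0.344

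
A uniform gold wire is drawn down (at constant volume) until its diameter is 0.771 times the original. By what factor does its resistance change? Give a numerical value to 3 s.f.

2.83

Volume constant ⇒ L' = L/r² with r = 0.771. R' = ρL'/A' = ρ(L/r²)/(πr²d₀²/4) = R/r⁴.
Factor = 2.83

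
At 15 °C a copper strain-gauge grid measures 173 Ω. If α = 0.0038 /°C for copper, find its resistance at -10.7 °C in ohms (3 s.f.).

ΔT = -10.7 − 15 = -25.7 °C
R = R₀(1 + αΔT) = 173 × (1 + 0.0038×-25.7) = 173 × 0.9023 = 156 Ω

156 Ω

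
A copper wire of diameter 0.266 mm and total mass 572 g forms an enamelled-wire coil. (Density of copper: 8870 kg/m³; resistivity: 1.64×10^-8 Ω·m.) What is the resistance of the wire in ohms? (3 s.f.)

342 Ω

A = π(d/2)² = π(1.3300e-04 m)² = 5.5572e-08 m²
L = m/(density·A) = 0.572/(8870×5.5572e-08) = 1160 m
R = ρL/A = (1.64×10^-8)(1160)/(5.5572e-08) = 342 Ω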